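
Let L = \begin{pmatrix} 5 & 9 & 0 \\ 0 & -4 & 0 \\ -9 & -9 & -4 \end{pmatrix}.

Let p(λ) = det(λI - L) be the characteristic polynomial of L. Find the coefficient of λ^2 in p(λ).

The coefficient of λ^2 of det(λI - L) is −trace(L).
trace(L) = (5) + (-4) + (-4) = -3, so the coefficient is 3.

3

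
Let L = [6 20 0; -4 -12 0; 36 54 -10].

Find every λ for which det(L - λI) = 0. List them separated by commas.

Set up det(rI - L) = 0.
Expanding the 3×3 determinant: p(r) = r^3 + 16r^2 + 68r + 80.
Since p(-2) = 0, r = -2 is a root.
Dividing by (r + 2) leaves r^2 + 14r + 40.
The quadratic factors as (r + 10)·(r + 4).
Eigenvalues: -10, -4, -2.

-10, -4, -2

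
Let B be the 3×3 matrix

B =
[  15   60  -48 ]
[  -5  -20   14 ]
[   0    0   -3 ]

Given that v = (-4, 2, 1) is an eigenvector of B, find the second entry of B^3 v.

First find the eigenvalue: Bv = (12, -6, -3) = -3·(-4, 2, 1), so λ = -3.
Then B^3 v = λ^3·v = (-3)^3·(-4, 2, 1) = -27·(-4, 2, 1) = (108, -54, -27).

-54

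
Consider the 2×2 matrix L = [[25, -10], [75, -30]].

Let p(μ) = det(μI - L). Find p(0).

p(0) = det(0·I − L) = det(−L) = (−1)^2·det(L).
det(L) = 0, so p(0) = 0.

0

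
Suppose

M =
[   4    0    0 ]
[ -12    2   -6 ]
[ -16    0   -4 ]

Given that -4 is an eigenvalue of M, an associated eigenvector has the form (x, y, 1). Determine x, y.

We need (M + 4I)v = 0.
M + 4I = [[8, 0, 0], [-12, 6, -6], [-16, 0, 0]].
Row 1: (8)·x + (0)·y + (0)·1 = 0
Row 2: (-12)·x + (6)·y + (-6)·1 = 0
Row 3: (-16)·x + (0)·y + (0)·1 = 0
Solving gives x = 0, y = 1.
Check: M·(0, 1, 1) = (0, -4, -4) = -4·(0, 1, 1).

0, 1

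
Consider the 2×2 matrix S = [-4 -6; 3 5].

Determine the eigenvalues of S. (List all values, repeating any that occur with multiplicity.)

det(S - tI) = (-4 - t)(5 - t) - (-6)·(3) = t^2 - t - 2.
This factors as (t + 1)·(t - 2) = 0.
Eigenvalues: -1, 2.

-1, 2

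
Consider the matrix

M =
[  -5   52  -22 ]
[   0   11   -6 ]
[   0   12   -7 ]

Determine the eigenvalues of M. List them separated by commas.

The characteristic polynomial is p(μ) = det(μI - M).
Expanding the 3×3 determinant: p(μ) = μ^3 + μ^2 - 25μ - 25.
Rational-root test: μ = -1 gives p(-1) = 0.
Factor out (μ + 1): p(μ) = (μ + 1)·(μ^2 - 25).
The quadratic factors as (μ + 5)·(μ - 5).
Eigenvalues: -5, -1, 5.

-5, -1, 5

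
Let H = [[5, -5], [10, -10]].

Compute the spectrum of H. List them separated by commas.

det(H - λI) = (5 - λ)(-10 - λ) - (-5)·(10) = λ^2 + 5λ.
This factors as (λ + 5)·λ = 0.
Eigenvalues: -5, 0.

-5, 0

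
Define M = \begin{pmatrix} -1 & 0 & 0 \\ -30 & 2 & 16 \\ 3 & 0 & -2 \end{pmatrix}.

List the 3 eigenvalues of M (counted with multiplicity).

The characteristic polynomial is p(λ) = det(λI - M).
Expanding the 3×3 determinant: p(λ) = λ^3 + λ^2 - 4λ - 4.
Rational-root test: λ = -1 gives p(-1) = 0.
Dividing by (λ + 1) leaves λ^2 - 4.
The quadratic factors as (λ + 2)·(λ - 2).
Eigenvalues: -2, -1, 2.

-2, -1, 2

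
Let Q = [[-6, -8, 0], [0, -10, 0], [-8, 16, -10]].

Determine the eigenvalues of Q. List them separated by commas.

Compute the characteristic polynomial p(t) = det(tI - Q).
Cofactor expansion gives p(t) = t^3 + 26t^2 + 220t + 600.
Rational-root test: t = -10 gives p(-10) = 0.
Factor out (t + 10): p(t) = (t + 10)·(t^2 + 16t + 60).
The quadratic factors as (t + 10)·(t + 6).
Eigenvalues: -10, -10, -6.

-10, -10, -6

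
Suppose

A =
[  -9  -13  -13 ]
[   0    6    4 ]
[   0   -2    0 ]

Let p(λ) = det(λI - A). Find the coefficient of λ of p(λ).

-46

p(λ) = λ^3 + 3λ^2 - 46λ + 72.
The coefficient of λ is -46.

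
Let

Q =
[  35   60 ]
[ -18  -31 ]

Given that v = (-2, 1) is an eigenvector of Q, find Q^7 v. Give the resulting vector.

(-156250, 78125)

First find the eigenvalue: Qv = (-10, 5) = 5·(-2, 1), so λ = 5.
Then Q^7 v = λ^7·v = 5^7·(-2, 1) = 78125·(-2, 1) = (-156250, 78125).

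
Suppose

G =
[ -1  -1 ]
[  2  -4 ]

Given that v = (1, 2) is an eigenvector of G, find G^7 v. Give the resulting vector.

First find the eigenvalue: Gv = (-3, -6) = -3·(1, 2), so λ = -3.
Then G^7 v = λ^7·v = (-3)^7·(1, 2) = -2187·(1, 2) = (-2187, -4374).

(-2187, -4374)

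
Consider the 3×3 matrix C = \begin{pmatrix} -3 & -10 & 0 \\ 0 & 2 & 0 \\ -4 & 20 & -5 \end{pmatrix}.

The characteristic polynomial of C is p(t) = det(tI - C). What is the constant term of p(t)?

-30

p(t) = t^3 + 6t^2 - t - 30.
The constant term is -30.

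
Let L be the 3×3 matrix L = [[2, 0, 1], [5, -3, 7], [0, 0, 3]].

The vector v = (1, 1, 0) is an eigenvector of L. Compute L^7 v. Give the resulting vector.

First find the eigenvalue: Lv = (2, 2, 0) = 2·(1, 1, 0), so λ = 2.
Then L^7 v = λ^7·v = 2^7·(1, 1, 0) = 128·(1, 1, 0) = (128, 128, 0).

(128, 128, 0)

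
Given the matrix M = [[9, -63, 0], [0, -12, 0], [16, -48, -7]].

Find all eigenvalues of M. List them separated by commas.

-12, -7, 9

Set up det(rI - M) = 0.
Cofactor expansion gives p(r) = r^3 + 10r^2 - 87r - 756.
Since p(9) = 0, r = 9 is a root.
Factor out (r - 9): p(r) = (r - 9)·(r^2 + 19r + 84).
The quadratic factors as (r + 12)·(r + 7).
Eigenvalues: -12, -7, 9.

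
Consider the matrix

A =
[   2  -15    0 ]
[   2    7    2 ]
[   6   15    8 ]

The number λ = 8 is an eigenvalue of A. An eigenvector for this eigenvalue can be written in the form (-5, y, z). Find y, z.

We need (A - 8I)v = 0.
A - 8I = [[-6, -15, 0], [2, -1, 2], [6, 15, 0]].
Row 1: (-6)·-5 + (-15)·y + (0)·z = 0
Row 2: (2)·-5 + (-1)·y + (2)·z = 0
Row 3: (6)·-5 + (15)·y + (0)·z = 0
Solving gives y = 2, z = 6.
Check: A·(-5, 2, 6) = (-40, 16, 48) = 8·(-5, 2, 6).

2, 6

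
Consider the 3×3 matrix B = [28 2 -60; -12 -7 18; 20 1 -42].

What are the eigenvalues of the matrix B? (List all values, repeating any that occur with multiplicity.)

Set up det(λI - B) = 0.
Cofactor expansion gives p(λ) = λ^3 + 21λ^2 + 128λ + 240.
Rational-root test: λ = -12 gives p(-12) = 0.
Factor out (λ + 12): p(λ) = (λ + 12)·(λ^2 + 9λ + 20).
The quadratic factors as (λ + 5)·(λ + 4).
Eigenvalues: -12, -5, -4.

-12, -5, -4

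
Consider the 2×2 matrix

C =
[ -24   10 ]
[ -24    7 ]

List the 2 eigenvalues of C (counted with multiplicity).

-9, -8

det(C - λI) = (-24 - λ)(7 - λ) - (10)·(-24) = λ^2 + 17λ + 72.
This factors as (λ + 9)·(λ + 8) = 0.
Eigenvalues: -9, -8.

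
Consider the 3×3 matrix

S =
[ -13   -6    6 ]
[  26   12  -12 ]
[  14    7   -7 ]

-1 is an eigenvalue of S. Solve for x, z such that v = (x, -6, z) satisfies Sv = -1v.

3, 0

We need (S + 1I)v = 0.
S + 1I = [[-12, -6, 6], [26, 13, -12], [14, 7, -6]].
Row 1: (-12)·x + (-6)·-6 + (6)·z = 0
Row 2: (26)·x + (13)·-6 + (-12)·z = 0
Row 3: (14)·x + (7)·-6 + (-6)·z = 0
Solving gives x = 3, z = 0.
Check: S·(3, -6, 0) = (-3, 6, 0) = -1·(3, -6, 0).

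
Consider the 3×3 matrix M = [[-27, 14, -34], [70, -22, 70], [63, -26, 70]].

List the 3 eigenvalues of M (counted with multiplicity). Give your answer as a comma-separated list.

Compute the characteristic polynomial p(λ) = det(λI - M).
Cofactor expansion gives p(λ) = λ^3 - 21λ^2 + 146λ - 336.
Rational-root test: λ = 8 gives p(8) = 0.
Dividing by (λ - 8) leaves λ^2 - 13λ + 42.
The quadratic factors as (λ - 6)·(λ - 7).
Eigenvalues: 6, 7, 8.

6, 7, 8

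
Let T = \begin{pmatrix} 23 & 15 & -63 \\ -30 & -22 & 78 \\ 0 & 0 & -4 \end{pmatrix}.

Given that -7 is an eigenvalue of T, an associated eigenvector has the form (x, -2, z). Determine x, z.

We need (T + 7I)v = 0.
T + 7I = [[30, 15, -63], [-30, -15, 78], [0, 0, 3]].
Row 1: (30)·x + (15)·-2 + (-63)·z = 0
Row 2: (-30)·x + (-15)·-2 + (78)·z = 0
Row 3: (0)·x + (0)·-2 + (3)·z = 0
Solving gives x = 1, z = 0.
Check: T·(1, -2, 0) = (-7, 14, 0) = -7·(1, -2, 0).

1, 0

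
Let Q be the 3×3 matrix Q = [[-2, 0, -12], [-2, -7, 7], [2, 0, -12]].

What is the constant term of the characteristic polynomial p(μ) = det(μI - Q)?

p(0) = det(0·I − Q) = det(−Q) = (−1)^3·det(Q).
det(Q) = -336, so p(0) = 336.

336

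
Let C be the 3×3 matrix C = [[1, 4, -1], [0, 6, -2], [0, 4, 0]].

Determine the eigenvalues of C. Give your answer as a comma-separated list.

1, 2, 4

The characteristic polynomial is p(lambda) = det(lambda·I - C).
Cofactor expansion gives p(lambda) = lambda^3 - 7·lambda^2 + 14·lambda - 8.
Try lambda = 1: p(1) = 0, so 1 is a root.
Factor out (lambda - 1): p(lambda) = (lambda - 1)·(lambda^2 - 6·lambda + 8).
The quadratic factors as (lambda - 2)·(lambda - 4).
Eigenvalues: 1, 2, 4.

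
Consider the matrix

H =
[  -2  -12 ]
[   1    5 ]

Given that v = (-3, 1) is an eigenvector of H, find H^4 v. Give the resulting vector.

(-48, 16)

First find the eigenvalue: Hv = (-6, 2) = 2·(-3, 1), so λ = 2.
Then H^4 v = λ^4·v = 2^4·(-3, 1) = 16·(-3, 1) = (-48, 16).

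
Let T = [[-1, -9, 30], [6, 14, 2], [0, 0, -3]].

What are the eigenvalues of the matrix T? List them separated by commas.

Compute the characteristic polynomial p(r) = det(rI - T).
Expanding along the first row, p(r) = r^3 - 10r^2 + r + 120.
Rational-root test: r = -3 gives p(-3) = 0.
Factor out (r + 3): p(r) = (r + 3)·(r^2 - 13r + 40).
The quadratic factors as (r - 5)·(r - 8).
Eigenvalues: -3, 5, 8.

-3, 5, 8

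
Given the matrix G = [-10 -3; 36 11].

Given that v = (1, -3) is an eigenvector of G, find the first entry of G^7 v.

-1

First find the eigenvalue: Gv = (-1, 3) = -1·(1, -3), so λ = -1.
Then G^7 v = λ^7·v = (-1)^7·(1, -3) = -1·(1, -3) = (-1, 3).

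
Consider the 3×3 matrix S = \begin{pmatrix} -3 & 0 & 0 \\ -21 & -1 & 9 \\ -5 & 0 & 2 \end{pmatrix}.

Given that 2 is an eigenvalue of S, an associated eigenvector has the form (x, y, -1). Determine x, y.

We need (S - 2I)v = 0.
S - 2I = [[-5, 0, 0], [-21, -3, 9], [-5, 0, 0]].
Row 1: (-5)·x + (0)·y + (0)·-1 = 0
Row 2: (-21)·x + (-3)·y + (9)·-1 = 0
Row 3: (-5)·x + (0)·y + (0)·-1 = 0
Solving gives x = 0, y = -3.
Check: S·(0, -3, -1) = (0, -6, -2) = 2·(0, -3, -1).

0, -3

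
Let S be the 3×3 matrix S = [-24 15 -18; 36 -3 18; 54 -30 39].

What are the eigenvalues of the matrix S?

-3, 3, 12

The characteristic polynomial is p(λ) = det(λI - S).
Expanding along the first row, p(λ) = λ^3 - 12λ^2 - 9λ + 108.
Since p(-3) = 0, λ = -3 is a root.
Factor out (λ + 3): p(λ) = (λ + 3)·(λ^2 - 15λ + 36).
The quadratic factors as (λ - 3)·(λ - 12).
Eigenvalues: -3, 3, 12.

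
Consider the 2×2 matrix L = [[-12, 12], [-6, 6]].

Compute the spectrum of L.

det(L - tI) = (-12 - t)(6 - t) - (12)·(-6) = t^2 + 6t.
This factors as (t + 6)·t = 0.
Eigenvalues: -6, 0.

-6, 0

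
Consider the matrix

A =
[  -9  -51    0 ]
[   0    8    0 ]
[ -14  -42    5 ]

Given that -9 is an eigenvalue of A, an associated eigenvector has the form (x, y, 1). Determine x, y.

We need (A + 9I)v = 0.
A + 9I = [[0, -51, 0], [0, 17, 0], [-14, -42, 14]].
Row 1: (0)·x + (-51)·y + (0)·1 = 0
Row 2: (0)·x + (17)·y + (0)·1 = 0
Row 3: (-14)·x + (-42)·y + (14)·1 = 0
Solving gives x = 1, y = 0.
Check: A·(1, 0, 1) = (-9, 0, -9) = -9·(1, 0, 1).

1, 0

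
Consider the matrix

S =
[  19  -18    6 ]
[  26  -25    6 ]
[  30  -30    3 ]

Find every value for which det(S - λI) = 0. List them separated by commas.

Compute the characteristic polynomial p(r) = det(rI - S).
Expanding along the first row, p(r) = r^3 + 3r^2 - 25r + 21.
Try r = 1: p(1) = 0, so 1 is a root.
Dividing by (r - 1) leaves r^2 + 4r - 21.
The quadratic factors as (r + 7)·(r - 3).
Eigenvalues: -7, 1, 3.

-7, 1, 3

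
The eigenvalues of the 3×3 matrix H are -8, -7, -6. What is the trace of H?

-21

trace(H) is the sum of the eigenvalues: (-8) + (-7) + (-6) = -21.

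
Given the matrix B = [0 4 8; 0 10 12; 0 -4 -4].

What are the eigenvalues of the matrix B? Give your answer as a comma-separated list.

Compute the characteristic polynomial p(t) = det(tI - B).
Cofactor expansion gives p(t) = t^3 - 6t^2 + 8t.
Rational-root test: t = 2 gives p(2) = 0.
Dividing by (t - 2) leaves t^2 - 4t.
The quadratic factors as t·(t - 4).
Eigenvalues: 0, 2, 4.

0, 2, 4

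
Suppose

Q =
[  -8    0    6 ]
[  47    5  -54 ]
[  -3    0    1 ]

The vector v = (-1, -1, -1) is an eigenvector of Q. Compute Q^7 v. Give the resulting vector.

(128, 128, 128)

First find the eigenvalue: Qv = (2, 2, 2) = -2·(-1, -1, -1), so λ = -2.
Then Q^7 v = λ^7·v = (-2)^7·(-1, -1, -1) = -128·(-1, -1, -1) = (128, 128, 128).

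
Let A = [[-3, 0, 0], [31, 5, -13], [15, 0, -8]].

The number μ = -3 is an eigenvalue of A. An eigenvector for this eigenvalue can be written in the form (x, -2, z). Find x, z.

-2, -6

We need (A + 3I)v = 0.
A + 3I = [[0, 0, 0], [31, 8, -13], [15, 0, -5]].
Row 1: (0)·x + (0)·-2 + (0)·z = 0
Row 2: (31)·x + (8)·-2 + (-13)·z = 0
Row 3: (15)·x + (0)·-2 + (-5)·z = 0
Solving gives x = -2, z = -6.
Check: A·(-2, -2, -6) = (6, 6, 18) = -3·(-2, -2, -6).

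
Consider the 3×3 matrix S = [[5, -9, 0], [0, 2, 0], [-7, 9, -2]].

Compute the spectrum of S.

-2, 2, 5

Set up det(tI - S) = 0.
Expanding along the first row, p(t) = t^3 - 5t^2 - 4t + 20.
Since p(-2) = 0, t = -2 is a root.
Factor out (t + 2): p(t) = (t + 2)·(t^2 - 7t + 10).
The quadratic factors as (t - 2)·(t - 5).
Eigenvalues: -2, 2, 5.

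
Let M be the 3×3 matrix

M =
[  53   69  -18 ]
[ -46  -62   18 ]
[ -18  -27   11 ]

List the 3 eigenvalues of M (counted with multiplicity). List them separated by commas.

Set up det(λI - M) = 0.
Expanding the 3×3 determinant: p(λ) = λ^3 - 2λ^2 - 49λ + 98.
Since p(7) = 0, λ = 7 is a root.
Factor out (λ - 7): p(λ) = (λ - 7)·(λ^2 + 5λ - 14).
The quadratic factors as (λ + 7)·(λ - 2).
Eigenvalues: -7, 2, 7.

-7, 2, 7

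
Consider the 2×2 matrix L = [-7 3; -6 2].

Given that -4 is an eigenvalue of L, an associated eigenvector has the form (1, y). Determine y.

1

We need (L + 4I)v = 0.
L + 4I = [[-3, 3], [-6, 6]].
Row 1: (-3)·1 + (3)·y = 0
Row 2: (-6)·1 + (6)·y = 0
Solving gives y = 1.
Check: L·(1, 1) = (-4, -4) = -4·(1, 1).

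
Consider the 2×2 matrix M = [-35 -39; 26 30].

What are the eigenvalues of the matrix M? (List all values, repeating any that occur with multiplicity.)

det(M - lambda·I) = (-35 - lambda)(30 - lambda) - (-39)·(26) = lambda^2 + 5·lambda - 36.
This factors as (lambda + 9)·(lambda - 4) = 0.
Eigenvalues: -9, 4.

-9, 4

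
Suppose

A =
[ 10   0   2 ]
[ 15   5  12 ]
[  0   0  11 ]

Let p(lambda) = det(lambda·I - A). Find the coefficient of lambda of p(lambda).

215

p(lambda) = lambda^3 - 26·lambda^2 + 215·lambda - 550.
The coefficient of lambda is 215.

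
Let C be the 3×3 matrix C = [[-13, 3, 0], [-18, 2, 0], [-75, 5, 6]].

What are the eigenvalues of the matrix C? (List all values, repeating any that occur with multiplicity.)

Set up det(lambda·I - C) = 0.
Cofactor expansion gives p(lambda) = lambda^3 + 5·lambda^2 - 38·lambda - 168.
Since p(-4) = 0, lambda = -4 is a root.
Dividing by (lambda + 4) leaves lambda^2 + lambda - 42.
The quadratic factors as (lambda + 7)·(lambda - 6).
Eigenvalues: -7, -4, 6.

-7, -4, 6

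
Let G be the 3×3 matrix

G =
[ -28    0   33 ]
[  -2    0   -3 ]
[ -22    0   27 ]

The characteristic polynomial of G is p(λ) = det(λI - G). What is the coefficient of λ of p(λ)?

-30

p(λ) = λ^3 + λ^2 - 30λ.
The coefficient of λ is -30.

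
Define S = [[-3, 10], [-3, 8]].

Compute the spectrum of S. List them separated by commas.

det(S - λI) = (-3 - λ)(8 - λ) - (10)·(-3) = λ^2 - 5λ + 6.
This factors as (λ - 2)·(λ - 3) = 0.
Eigenvalues: 2, 3.

2, 3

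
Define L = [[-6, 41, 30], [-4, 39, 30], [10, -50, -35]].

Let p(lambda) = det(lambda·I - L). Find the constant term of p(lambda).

-50

p(lambda) = lambda^3 + 2·lambda^2 - 25·lambda - 50.
The constant term is -50.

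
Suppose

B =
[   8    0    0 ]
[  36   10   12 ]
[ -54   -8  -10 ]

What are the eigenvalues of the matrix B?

-2, 2, 8

The characteristic polynomial is p(λ) = det(λI - B).
Expanding the 3×3 determinant: p(λ) = λ^3 - 8λ^2 - 4λ + 32.
Rational-root test: λ = -2 gives p(-2) = 0.
Factor out (λ + 2): p(λ) = (λ + 2)·(λ^2 - 10λ + 16).
The quadratic factors as (λ - 2)·(λ - 8).
Eigenvalues: -2, 2, 8.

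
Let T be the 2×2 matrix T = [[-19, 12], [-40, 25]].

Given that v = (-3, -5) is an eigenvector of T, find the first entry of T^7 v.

-3

First find the eigenvalue: Tv = (-3, -5) = 1·(-3, -5), so λ = 1.
Then T^7 v = λ^7·v = 1^7·(-3, -5) = 1·(-3, -5) = (-3, -5).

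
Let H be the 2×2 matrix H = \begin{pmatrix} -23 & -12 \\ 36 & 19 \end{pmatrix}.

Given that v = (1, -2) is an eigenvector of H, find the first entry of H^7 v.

1

First find the eigenvalue: Hv = (1, -2) = 1·(1, -2), so λ = 1.
Then H^7 v = λ^7·v = 1^7·(1, -2) = 1·(1, -2) = (1, -2).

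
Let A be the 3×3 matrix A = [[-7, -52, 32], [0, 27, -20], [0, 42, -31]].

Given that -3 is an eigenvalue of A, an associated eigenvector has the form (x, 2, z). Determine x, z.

We need (A + 3I)v = 0.
A + 3I = [[-4, -52, 32], [0, 30, -20], [0, 42, -28]].
Row 1: (-4)·x + (-52)·2 + (32)·z = 0
Row 2: (0)·x + (30)·2 + (-20)·z = 0
Row 3: (0)·x + (42)·2 + (-28)·z = 0
Solving gives x = -2, z = 3.
Check: A·(-2, 2, 3) = (6, -6, -9) = -3·(-2, 2, 3).

-2, 3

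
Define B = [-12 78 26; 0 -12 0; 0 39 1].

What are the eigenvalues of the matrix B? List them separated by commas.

The characteristic polynomial is p(λ) = det(λI - B).
Expanding the 3×3 determinant: p(λ) = λ^3 + 23λ^2 + 120λ - 144.
Rational-root test: λ = 1 gives p(1) = 0.
Dividing by (λ - 1) leaves λ^2 + 24λ + 144.
The quadratic factor is (λ + 12)^2.
Eigenvalues: -12, -12, 1.

-12, -12, 1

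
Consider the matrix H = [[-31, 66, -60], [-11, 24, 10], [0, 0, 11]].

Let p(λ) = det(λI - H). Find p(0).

p(0) = det(0·I − H) = det(−H) = (−1)^3·det(H).
det(H) = -198, so p(0) = 198.

198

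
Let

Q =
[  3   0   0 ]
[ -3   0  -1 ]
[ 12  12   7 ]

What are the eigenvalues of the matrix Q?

The characteristic polynomial is p(λ) = det(λI - Q).
Expanding the 3×3 determinant: p(λ) = λ^3 - 10λ^2 + 33λ - 36.
Try λ = 3: p(3) = 0, so 3 is a root.
Dividing by (λ - 3) leaves λ^2 - 7λ + 12.
The quadratic factors as (λ - 3)·(λ - 4).
Eigenvalues: 3, 3, 4.

3, 3, 4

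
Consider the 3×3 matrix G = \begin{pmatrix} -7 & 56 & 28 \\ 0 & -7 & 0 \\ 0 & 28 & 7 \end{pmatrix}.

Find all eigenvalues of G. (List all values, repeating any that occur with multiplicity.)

-7, -7, 7

Compute the characteristic polynomial p(λ) = det(λI - G).
Expanding along the first row, p(λ) = λ^3 + 7λ^2 - 49λ - 343.
Try λ = -7: p(-7) = 0, so -7 is a root.
Dividing by (λ + 7) leaves λ^2 - 49.
The quadratic factors as (λ + 7)·(λ - 7).
Eigenvalues: -7, -7, 7.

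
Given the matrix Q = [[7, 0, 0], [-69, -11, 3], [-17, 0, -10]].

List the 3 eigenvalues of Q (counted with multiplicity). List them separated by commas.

-11, -10, 7

The characteristic polynomial is p(s) = det(sI - Q).
Cofactor expansion gives p(s) = s^3 + 14s^2 - 37s - 770.
Rational-root test: s = 7 gives p(7) = 0.
Factor out (s - 7): p(s) = (s - 7)·(s^2 + 21s + 110).
The quadratic factors as (s + 11)·(s + 10).
Eigenvalues: -11, -10, 7.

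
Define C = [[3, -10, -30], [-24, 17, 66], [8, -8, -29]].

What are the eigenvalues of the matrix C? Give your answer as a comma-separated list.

Set up det(tI - C) = 0.
Cofactor expansion gives p(t) = t^3 + 9t^2 - t - 105.
Since p(3) = 0, t = 3 is a root.
Dividing by (t - 3) leaves t^2 + 12t + 35.
The quadratic factors as (t + 7)·(t + 5).
Eigenvalues: -7, -5, 3.

-7, -5, 3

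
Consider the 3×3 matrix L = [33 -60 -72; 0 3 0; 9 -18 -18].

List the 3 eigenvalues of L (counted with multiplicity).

The characteristic polynomial is p(s) = det(sI - L).
Cofactor expansion gives p(s) = s^3 - 18s^2 + 99s - 162.
Rational-root test: s = 6 gives p(6) = 0.
Factor out (s - 6): p(s) = (s - 6)·(s^2 - 12s + 27).
The quadratic factors as (s - 3)·(s - 9).
Eigenvalues: 3, 6, 9.

3, 6, 9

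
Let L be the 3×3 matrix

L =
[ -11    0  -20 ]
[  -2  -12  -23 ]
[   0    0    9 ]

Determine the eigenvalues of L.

-12, -11, 9

Compute the characteristic polynomial p(lambda) = det(lambda·I - L).
Cofactor expansion gives p(lambda) = lambda^3 + 14·lambda^2 - 75·lambda - 1188.
Since p(-11) = 0, lambda = -11 is a root.
Dividing by (lambda + 11) leaves lambda^2 + 3·lambda - 108.
The quadratic factors as (lambda + 12)·(lambda - 9).
Eigenvalues: -12, -11, 9.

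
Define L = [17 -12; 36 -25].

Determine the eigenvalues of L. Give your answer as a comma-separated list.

-7, -1

det(L - lambda·I) = (17 - lambda)(-25 - lambda) - (-12)·(36) = lambda^2 + 8·lambda + 7.
This factors as (lambda + 7)·(lambda + 1) = 0.
Eigenvalues: -7, -1.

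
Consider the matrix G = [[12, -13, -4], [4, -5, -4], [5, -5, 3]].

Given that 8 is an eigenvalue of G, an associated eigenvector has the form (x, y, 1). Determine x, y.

1, 0

We need (G - 8I)v = 0.
G - 8I = [[4, -13, -4], [4, -13, -4], [5, -5, -5]].
Row 1: (4)·x + (-13)·y + (-4)·1 = 0
Row 2: (4)·x + (-13)·y + (-4)·1 = 0
Row 3: (5)·x + (-5)·y + (-5)·1 = 0
Solving gives x = 1, y = 0.
Check: G·(1, 0, 1) = (8, 0, 8) = 8·(1, 0, 1).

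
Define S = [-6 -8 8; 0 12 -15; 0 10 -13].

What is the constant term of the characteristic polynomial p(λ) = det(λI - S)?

p(0) = det(0·I − S) = det(−S) = (−1)^3·det(S).
det(S) = 36, so p(0) = -36.

-36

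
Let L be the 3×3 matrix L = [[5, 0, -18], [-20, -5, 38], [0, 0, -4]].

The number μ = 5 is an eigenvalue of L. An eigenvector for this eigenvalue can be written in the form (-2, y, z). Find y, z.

We need (L - 5I)v = 0.
L - 5I = [[0, 0, -18], [-20, -10, 38], [0, 0, -9]].
Row 1: (0)·-2 + (0)·y + (-18)·z = 0
Row 2: (-20)·-2 + (-10)·y + (38)·z = 0
Row 3: (0)·-2 + (0)·y + (-9)·z = 0
Solving gives y = 4, z = 0.
Check: L·(-2, 4, 0) = (-10, 20, 0) = 5·(-2, 4, 0).

4, 0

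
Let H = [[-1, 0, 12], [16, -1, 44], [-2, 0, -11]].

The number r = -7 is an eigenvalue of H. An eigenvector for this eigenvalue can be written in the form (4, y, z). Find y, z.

We need (H + 7I)v = 0.
H + 7I = [[6, 0, 12], [16, 6, 44], [-2, 0, -4]].
Row 1: (6)·4 + (0)·y + (12)·z = 0
Row 2: (16)·4 + (6)·y + (44)·z = 0
Row 3: (-2)·4 + (0)·y + (-4)·z = 0
Solving gives y = 4, z = -2.
Check: H·(4, 4, -2) = (-28, -28, 14) = -7·(4, 4, -2).

4, -2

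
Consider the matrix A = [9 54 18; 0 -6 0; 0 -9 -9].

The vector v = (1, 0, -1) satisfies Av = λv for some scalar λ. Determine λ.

-9

Compute Av: A·(1, 0, -1) = (-9, 0, 9).
Since Av = λv, compare component 1: -9 = λ·1, so λ = -9.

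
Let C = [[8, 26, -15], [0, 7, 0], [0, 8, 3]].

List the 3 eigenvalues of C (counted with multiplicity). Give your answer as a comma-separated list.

Set up det(tI - C) = 0.
Expanding along the first row, p(t) = t^3 - 18t^2 + 101t - 168.
Since p(3) = 0, t = 3 is a root.
Factor out (t - 3): p(t) = (t - 3)·(t^2 - 15t + 56).
The quadratic factors as (t - 7)·(t - 8).
Eigenvalues: 3, 7, 8.

3, 7, 8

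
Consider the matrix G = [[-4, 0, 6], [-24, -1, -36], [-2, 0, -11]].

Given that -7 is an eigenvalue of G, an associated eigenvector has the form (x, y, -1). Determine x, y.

We need (G + 7I)v = 0.
G + 7I = [[3, 0, 6], [-24, 6, -36], [-2, 0, -4]].
Row 1: (3)·x + (0)·y + (6)·-1 = 0
Row 2: (-24)·x + (6)·y + (-36)·-1 = 0
Row 3: (-2)·x + (0)·y + (-4)·-1 = 0
Solving gives x = 2, y = 2.
Check: G·(2, 2, -1) = (-14, -14, 7) = -7·(2, 2, -1).

2, 2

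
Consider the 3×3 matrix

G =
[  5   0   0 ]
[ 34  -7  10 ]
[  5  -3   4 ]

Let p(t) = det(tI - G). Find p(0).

p(0) = det(0·I − G) = det(−G) = (−1)^3·det(G).
det(G) = 10, so p(0) = -10.

-10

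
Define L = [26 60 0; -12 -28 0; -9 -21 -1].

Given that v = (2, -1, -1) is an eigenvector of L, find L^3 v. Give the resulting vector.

First find the eigenvalue: Lv = (-8, 4, 4) = -4·(2, -1, -1), so λ = -4.
Then L^3 v = λ^3·v = (-4)^3·(2, -1, -1) = -64·(2, -1, -1) = (-128, 64, 64).

(-128, 64, 64)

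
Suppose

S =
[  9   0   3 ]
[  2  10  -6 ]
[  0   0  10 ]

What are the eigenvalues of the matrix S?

The characteristic polynomial is p(lambda) = det(lambda·I - S).
Expanding along the first row, p(lambda) = lambda^3 - 29·lambda^2 + 280·lambda - 900.
Try lambda = 10: p(10) = 0, so 10 is a root.
Factor out (lambda - 10): p(lambda) = (lambda - 10)·(lambda^2 - 19·lambda + 90).
The quadratic factors as (lambda - 9)·(lambda - 10).
Eigenvalues: 9, 10, 10.

9, 10, 10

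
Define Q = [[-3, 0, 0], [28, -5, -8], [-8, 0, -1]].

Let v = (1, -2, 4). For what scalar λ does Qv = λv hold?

-3

Compute Qv: Q·(1, -2, 4) = (-3, 6, -12).
Since Qv = λv, compare component 1: -3 = λ·1, so λ = -3.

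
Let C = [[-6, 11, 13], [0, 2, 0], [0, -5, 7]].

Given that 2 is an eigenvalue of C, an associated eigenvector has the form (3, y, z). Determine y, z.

1, 1

We need (C - 2I)v = 0.
C - 2I = [[-8, 11, 13], [0, 0, 0], [0, -5, 5]].
Row 1: (-8)·3 + (11)·y + (13)·z = 0
Row 2: (0)·3 + (0)·y + (0)·z = 0
Row 3: (0)·3 + (-5)·y + (5)·z = 0
Solving gives y = 1, z = 1.
Check: C·(3, 1, 1) = (6, 2, 2) = 2·(3, 1, 1).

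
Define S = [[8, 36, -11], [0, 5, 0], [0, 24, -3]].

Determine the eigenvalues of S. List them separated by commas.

Compute the characteristic polynomial p(r) = det(rI - S).
Expanding the 3×3 determinant: p(r) = r^3 - 10r^2 + r + 120.
Try r = -3: p(-3) = 0, so -3 is a root.
Dividing by (r + 3) leaves r^2 - 13r + 40.
The quadratic factors as (r - 5)·(r - 8).
Eigenvalues: -3, 5, 8.

-3, 5, 8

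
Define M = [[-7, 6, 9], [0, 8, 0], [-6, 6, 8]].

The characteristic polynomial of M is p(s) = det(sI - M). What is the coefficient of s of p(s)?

p(s) = s^3 - 9s^2 + 6s + 16.
The coefficient of s is 6.

6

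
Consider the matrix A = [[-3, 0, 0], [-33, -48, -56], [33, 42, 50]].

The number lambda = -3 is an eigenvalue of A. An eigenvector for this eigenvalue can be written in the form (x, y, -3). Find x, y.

We need (A + 3I)v = 0.
A + 3I = [[0, 0, 0], [-33, -45, -56], [33, 42, 53]].
Row 1: (0)·x + (0)·y + (0)·-3 = 0
Row 2: (-33)·x + (-45)·y + (-56)·-3 = 0
Row 3: (33)·x + (42)·y + (53)·-3 = 0
Solving gives x = 1, y = 3.
Check: A·(1, 3, -3) = (-3, -9, 9) = -3·(1, 3, -3).

1, 3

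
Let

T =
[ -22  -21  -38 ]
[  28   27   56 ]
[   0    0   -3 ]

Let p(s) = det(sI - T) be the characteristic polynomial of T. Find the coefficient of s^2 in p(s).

The coefficient of s^2 of det(sI - T) is −trace(T).
trace(T) = (-22) + (27) + (-3) = 2, so the coefficient is -2.

-2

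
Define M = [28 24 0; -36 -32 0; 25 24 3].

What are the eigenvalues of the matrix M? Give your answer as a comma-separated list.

-8, 3, 4

The characteristic polynomial is p(r) = det(rI - M).
Expanding the 3×3 determinant: p(r) = r^3 + r^2 - 44r + 96.
Since p(3) = 0, r = 3 is a root.
Dividing by (r - 3) leaves r^2 + 4r - 32.
The quadratic factors as (r + 8)·(r - 4).
Eigenvalues: -8, 3, 4.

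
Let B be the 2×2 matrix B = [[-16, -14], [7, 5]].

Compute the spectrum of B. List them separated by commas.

det(B - sI) = (-16 - s)(5 - s) - (-14)·(7) = s^2 + 11s + 18.
This factors as (s + 9)·(s + 2) = 0.
Eigenvalues: -9, -2.

-9, -2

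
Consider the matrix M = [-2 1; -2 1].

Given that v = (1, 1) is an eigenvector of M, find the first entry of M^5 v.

First find the eigenvalue: Mv = (-1, -1) = -1·(1, 1), so λ = -1.
Then M^5 v = λ^5·v = (-1)^5·(1, 1) = -1·(1, 1) = (-1, -1).

-1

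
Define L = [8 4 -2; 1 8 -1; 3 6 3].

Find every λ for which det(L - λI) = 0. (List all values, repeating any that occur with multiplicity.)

The characteristic polynomial is p(λ) = det(λI - L).
Cofactor expansion gives p(λ) = λ^3 - 19λ^2 + 120λ - 252.
Rational-root test: λ = 6 gives p(6) = 0.
Dividing by (λ - 6) leaves λ^2 - 13λ + 42.
The quadratic factors as (λ - 6)·(λ - 7).
Eigenvalues: 6, 6, 7.

6, 6, 7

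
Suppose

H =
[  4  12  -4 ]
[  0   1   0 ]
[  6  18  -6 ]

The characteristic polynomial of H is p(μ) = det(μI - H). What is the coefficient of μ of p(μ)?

-2

p(μ) = μ^3 + μ^2 - 2μ.
The coefficient of μ is -2.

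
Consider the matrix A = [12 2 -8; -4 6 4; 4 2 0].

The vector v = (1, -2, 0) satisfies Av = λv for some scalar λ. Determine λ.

Compute Av: A·(1, -2, 0) = (8, -16, 0).
Since Av = λv, compare component 1: 8 = λ·1, so λ = 8.

8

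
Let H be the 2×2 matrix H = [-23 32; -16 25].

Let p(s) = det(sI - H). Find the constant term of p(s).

p(s) = s^2 - 2s - 63.
The constant term is -63.

-63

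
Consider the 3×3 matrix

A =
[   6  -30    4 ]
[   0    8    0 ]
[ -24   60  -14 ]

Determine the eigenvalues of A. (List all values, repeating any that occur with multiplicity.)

The characteristic polynomial is p(λ) = det(λI - A).
Expanding along the first row, p(λ) = λ^3 - 52λ - 96.
Rational-root test: λ = 8 gives p(8) = 0.
Factor out (λ - 8): p(λ) = (λ - 8)·(λ^2 + 8λ + 12).
The quadratic factors as (λ + 6)·(λ + 2).
Eigenvalues: -6, -2, 8.

-6, -2, 8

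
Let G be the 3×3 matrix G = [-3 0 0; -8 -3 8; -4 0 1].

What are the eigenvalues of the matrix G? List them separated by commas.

The characteristic polynomial is p(r) = det(rI - G).
Expanding along the first row, p(r) = r^3 + 5r^2 + 3r - 9.
Rational-root test: r = 1 gives p(1) = 0.
Dividing by (r - 1) leaves r^2 + 6r + 9.
The quadratic factor is (r + 3)^2.
Eigenvalues: -3, -3, 1.

-3, -3, 1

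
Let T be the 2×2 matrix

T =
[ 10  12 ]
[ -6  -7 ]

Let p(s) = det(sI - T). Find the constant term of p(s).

2

p(s) = s^2 - 3s + 2.
The constant term is 2.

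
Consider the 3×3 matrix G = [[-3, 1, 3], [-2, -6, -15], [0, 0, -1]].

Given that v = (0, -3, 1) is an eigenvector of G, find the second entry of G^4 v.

-3

First find the eigenvalue: Gv = (0, 3, -1) = -1·(0, -3, 1), so λ = -1.
Then G^4 v = λ^4·v = (-1)^4·(0, -3, 1) = 1·(0, -3, 1) = (0, -3, 1).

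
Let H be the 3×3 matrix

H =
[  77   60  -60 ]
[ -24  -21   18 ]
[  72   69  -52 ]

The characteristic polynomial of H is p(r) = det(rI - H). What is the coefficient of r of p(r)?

p(r) = r^3 - 4r^2 - 11r + 30.
The coefficient of r is -11.

-11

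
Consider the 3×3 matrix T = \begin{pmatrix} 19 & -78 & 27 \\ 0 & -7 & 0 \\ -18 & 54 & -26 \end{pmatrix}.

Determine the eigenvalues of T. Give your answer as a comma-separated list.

Compute the characteristic polynomial p(t) = det(tI - T).
Cofactor expansion gives p(t) = t^3 + 14t^2 + 41t - 56.
Since p(-8) = 0, t = -8 is a root.
Factor out (t + 8): p(t) = (t + 8)·(t^2 + 6t - 7).
The quadratic factors as (t + 7)·(t - 1).
Eigenvalues: -8, -7, 1.

-8, -7, 1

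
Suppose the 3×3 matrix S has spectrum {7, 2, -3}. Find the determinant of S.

-42

det(S) is the product of the eigenvalues: (7) · (2) · (-3) = -42.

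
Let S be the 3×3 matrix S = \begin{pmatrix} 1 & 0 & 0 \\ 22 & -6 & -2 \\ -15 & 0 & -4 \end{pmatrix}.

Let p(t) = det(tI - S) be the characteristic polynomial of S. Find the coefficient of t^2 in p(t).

9

The coefficient of t^2 of det(tI - S) is −trace(S).
trace(S) = (1) + (-6) + (-4) = -9, so the coefficient is 9.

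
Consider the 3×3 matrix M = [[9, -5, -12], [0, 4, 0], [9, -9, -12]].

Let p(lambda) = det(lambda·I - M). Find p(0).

0

p(0) = det(0·I − M) = det(−M) = (−1)^3·det(M).
det(M) = 0, so p(0) = 0.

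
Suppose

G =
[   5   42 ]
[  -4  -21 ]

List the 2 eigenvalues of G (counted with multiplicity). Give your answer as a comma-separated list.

-9, -7

det(G - sI) = (5 - s)(-21 - s) - (42)·(-4) = s^2 + 16s + 63.
This factors as (s + 9)·(s + 7) = 0.
Eigenvalues: -9, -7.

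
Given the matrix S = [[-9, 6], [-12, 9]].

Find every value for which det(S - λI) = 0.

-3, 3

det(S - μI) = (-9 - μ)(9 - μ) - (6)·(-12) = μ^2 - 9.
This factors as (μ + 3)·(μ - 3) = 0.
Eigenvalues: -3, 3.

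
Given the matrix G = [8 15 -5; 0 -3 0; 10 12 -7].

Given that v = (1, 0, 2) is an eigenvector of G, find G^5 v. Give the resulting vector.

First find the eigenvalue: Gv = (-2, 0, -4) = -2·(1, 0, 2), so λ = -2.
Then G^5 v = λ^5·v = (-2)^5·(1, 0, 2) = -32·(1, 0, 2) = (-32, 0, -64).

(-32, 0, -64)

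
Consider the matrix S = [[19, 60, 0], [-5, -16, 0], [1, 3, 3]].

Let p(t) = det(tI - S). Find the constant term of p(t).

12

p(t) = t^3 - 6t^2 + 5t + 12.
The constant term is 12.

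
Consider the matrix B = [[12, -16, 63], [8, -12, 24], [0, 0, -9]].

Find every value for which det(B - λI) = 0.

Compute the characteristic polynomial p(lambda) = det(lambda·I - B).
Expanding along the first row, p(lambda) = lambda^3 + 9·lambda^2 - 16·lambda - 144.
Rational-root test: lambda = -4 gives p(-4) = 0.
Factor out (lambda + 4): p(lambda) = (lambda + 4)·(lambda^2 + 5·lambda - 36).
The quadratic factors as (lambda + 9)·(lambda - 4).
Eigenvalues: -9, -4, 4.

-9, -4, 4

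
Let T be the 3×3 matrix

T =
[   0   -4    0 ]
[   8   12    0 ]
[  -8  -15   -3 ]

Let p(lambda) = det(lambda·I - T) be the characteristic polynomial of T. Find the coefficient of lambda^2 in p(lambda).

-9

The coefficient of lambda^2 of det(lambda·I - T) is −trace(T).
trace(T) = (0) + (12) + (-3) = 9, so the coefficient is -9.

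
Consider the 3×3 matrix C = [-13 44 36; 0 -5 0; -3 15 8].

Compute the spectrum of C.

Compute the characteristic polynomial p(lambda) = det(lambda·I - C).
Cofactor expansion gives p(lambda) = lambda^3 + 10·lambda^2 + 29·lambda + 20.
Try lambda = -1: p(-1) = 0, so -1 is a root.
Factor out (lambda + 1): p(lambda) = (lambda + 1)·(lambda^2 + 9·lambda + 20).
The quadratic factors as (lambda + 5)·(lambda + 4).
Eigenvalues: -5, -4, -1.

-5, -4, -1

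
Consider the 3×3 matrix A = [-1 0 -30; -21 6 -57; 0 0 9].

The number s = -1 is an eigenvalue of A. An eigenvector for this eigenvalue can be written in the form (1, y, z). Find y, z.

We need (A + 1I)v = 0.
A + 1I = [[0, 0, -30], [-21, 7, -57], [0, 0, 10]].
Row 1: (0)·1 + (0)·y + (-30)·z = 0
Row 2: (-21)·1 + (7)·y + (-57)·z = 0
Row 3: (0)·1 + (0)·y + (10)·z = 0
Solving gives y = 3, z = 0.
Check: A·(1, 3, 0) = (-1, -3, 0) = -1·(1, 3, 0).

3, 0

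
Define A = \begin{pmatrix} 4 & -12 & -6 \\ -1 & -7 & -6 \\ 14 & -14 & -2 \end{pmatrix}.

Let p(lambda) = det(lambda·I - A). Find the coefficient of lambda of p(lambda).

-34

p(lambda) = lambda^3 + 5·lambda^2 - 34·lambda - 80.
The coefficient of lambda is -34.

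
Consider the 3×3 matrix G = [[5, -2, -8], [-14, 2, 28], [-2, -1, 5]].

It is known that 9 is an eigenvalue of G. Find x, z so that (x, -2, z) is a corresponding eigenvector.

We need (G - 9I)v = 0.
G - 9I = [[-4, -2, -8], [-14, -7, 28], [-2, -1, -4]].
Row 1: (-4)·x + (-2)·-2 + (-8)·z = 0
Row 2: (-14)·x + (-7)·-2 + (28)·z = 0
Row 3: (-2)·x + (-1)·-2 + (-4)·z = 0
Solving gives x = 1, z = 0.
Check: G·(1, -2, 0) = (9, -18, 0) = 9·(1, -2, 0).

1, 0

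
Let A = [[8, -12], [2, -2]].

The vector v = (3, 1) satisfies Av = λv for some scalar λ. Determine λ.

Compute Av: A·(3, 1) = (12, 4).
Since Av = λv, compare component 1: 12 = λ·3, so λ = 4.

4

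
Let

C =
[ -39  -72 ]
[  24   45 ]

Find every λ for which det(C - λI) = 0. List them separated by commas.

det(C - μI) = (-39 - μ)(45 - μ) - (-72)·(24) = μ^2 - 6μ - 27.
This factors as (μ + 3)·(μ - 9) = 0.
Eigenvalues: -3, 9.

-3, 9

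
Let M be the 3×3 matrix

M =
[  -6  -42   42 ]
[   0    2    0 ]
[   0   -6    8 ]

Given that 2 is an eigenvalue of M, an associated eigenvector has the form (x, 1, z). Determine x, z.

We need (M - 2I)v = 0.
M - 2I = [[-8, -42, 42], [0, 0, 0], [0, -6, 6]].
Row 1: (-8)·x + (-42)·1 + (42)·z = 0
Row 2: (0)·x + (0)·1 + (0)·z = 0
Row 3: (0)·x + (-6)·1 + (6)·z = 0
Solving gives x = 0, z = 1.
Check: M·(0, 1, 1) = (0, 2, 2) = 2·(0, 1, 1).

0, 1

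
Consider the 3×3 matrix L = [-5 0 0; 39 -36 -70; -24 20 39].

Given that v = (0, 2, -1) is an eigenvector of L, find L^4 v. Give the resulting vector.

(0, 2, -1)

First find the eigenvalue: Lv = (0, -2, 1) = -1·(0, 2, -1), so λ = -1.
Then L^4 v = λ^4·v = (-1)^4·(0, 2, -1) = 1·(0, 2, -1) = (0, 2, -1).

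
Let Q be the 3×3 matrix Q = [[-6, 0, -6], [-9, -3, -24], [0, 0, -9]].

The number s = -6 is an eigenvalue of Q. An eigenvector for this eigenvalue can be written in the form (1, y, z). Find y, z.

We need (Q + 6I)v = 0.
Q + 6I = [[0, 0, -6], [-9, 3, -24], [0, 0, -3]].
Row 1: (0)·1 + (0)·y + (-6)·z = 0
Row 2: (-9)·1 + (3)·y + (-24)·z = 0
Row 3: (0)·1 + (0)·y + (-3)·z = 0
Solving gives y = 3, z = 0.
Check: Q·(1, 3, 0) = (-6, -18, 0) = -6·(1, 3, 0).

3, 0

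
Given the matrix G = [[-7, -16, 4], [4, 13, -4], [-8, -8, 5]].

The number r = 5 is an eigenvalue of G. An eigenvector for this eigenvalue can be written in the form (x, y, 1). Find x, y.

-1, 1

We need (G - 5I)v = 0.
G - 5I = [[-12, -16, 4], [4, 8, -4], [-8, -8, 0]].
Row 1: (-12)·x + (-16)·y + (4)·1 = 0
Row 2: (4)·x + (8)·y + (-4)·1 = 0
Row 3: (-8)·x + (-8)·y + (0)·1 = 0
Solving gives x = -1, y = 1.
Check: G·(-1, 1, 1) = (-5, 5, 5) = 5·(-1, 1, 1).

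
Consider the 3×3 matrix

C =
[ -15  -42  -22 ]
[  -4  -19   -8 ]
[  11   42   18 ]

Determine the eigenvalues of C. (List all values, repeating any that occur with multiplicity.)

Set up det(tI - C) = 0.
Cofactor expansion gives p(t) = t^3 + 16t^2 + 83t + 140.
Try t = -7: p(-7) = 0, so -7 is a root.
Factor out (t + 7): p(t) = (t + 7)·(t^2 + 9t + 20).
The quadratic factors as (t + 5)·(t + 4).
Eigenvalues: -7, -5, -4.

-7, -5, -4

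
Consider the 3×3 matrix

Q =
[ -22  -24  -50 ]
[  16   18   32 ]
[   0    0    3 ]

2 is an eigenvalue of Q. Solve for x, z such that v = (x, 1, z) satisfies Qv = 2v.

-1, 0

We need (Q - 2I)v = 0.
Q - 2I = [[-24, -24, -50], [16, 16, 32], [0, 0, 1]].
Row 1: (-24)·x + (-24)·1 + (-50)·z = 0
Row 2: (16)·x + (16)·1 + (32)·z = 0
Row 3: (0)·x + (0)·1 + (1)·z = 0
Solving gives x = -1, z = 0.
Check: Q·(-1, 1, 0) = (-2, 2, 0) = 2·(-1, 1, 0).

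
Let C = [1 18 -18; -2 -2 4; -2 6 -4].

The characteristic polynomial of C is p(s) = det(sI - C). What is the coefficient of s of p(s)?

p(s) = s^3 + 5s^2 - 22s + 16.
The coefficient of s is -22.

-22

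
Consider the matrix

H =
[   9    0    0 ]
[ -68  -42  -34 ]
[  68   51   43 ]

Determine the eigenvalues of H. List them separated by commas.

-8, 9, 9

The characteristic polynomial is p(μ) = det(μI - H).
Cofactor expansion gives p(μ) = μ^3 - 10μ^2 - 63μ + 648.
Try μ = -8: p(-8) = 0, so -8 is a root.
Factor out (μ + 8): p(μ) = (μ + 8)·(μ^2 - 18μ + 81).
The quadratic factor is (μ - 9)^2.
Eigenvalues: -8, 9, 9.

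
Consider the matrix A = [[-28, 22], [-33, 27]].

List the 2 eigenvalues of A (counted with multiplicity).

det(A - tI) = (-28 - t)(27 - t) - (22)·(-33) = t^2 + t - 30.
This factors as (t + 6)·(t - 5) = 0.
Eigenvalues: -6, 5.

-6, 5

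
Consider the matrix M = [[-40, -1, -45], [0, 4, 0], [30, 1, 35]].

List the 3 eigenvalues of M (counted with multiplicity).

Set up det(λI - M) = 0.
Expanding along the first row, p(λ) = λ^3 + λ^2 - 70λ + 200.
Rational-root test: λ = -10 gives p(-10) = 0.
Dividing by (λ + 10) leaves λ^2 - 9λ + 20.
The quadratic factors as (λ - 4)·(λ - 5).
Eigenvalues: -10, 4, 5.

-10, 4, 5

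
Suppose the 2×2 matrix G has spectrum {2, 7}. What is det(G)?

14

det(G) is the product of the eigenvalues: (2) · (7) = 14.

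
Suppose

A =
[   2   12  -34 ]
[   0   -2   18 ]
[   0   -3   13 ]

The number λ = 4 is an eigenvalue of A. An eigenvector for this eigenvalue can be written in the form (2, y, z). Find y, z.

6, 2

We need (A - 4I)v = 0.
A - 4I = [[-2, 12, -34], [0, -6, 18], [0, -3, 9]].
Row 1: (-2)·2 + (12)·y + (-34)·z = 0
Row 2: (0)·2 + (-6)·y + (18)·z = 0
Row 3: (0)·2 + (-3)·y + (9)·z = 0
Solving gives y = 6, z = 2.
Check: A·(2, 6, 2) = (8, 24, 8) = 4·(2, 6, 2).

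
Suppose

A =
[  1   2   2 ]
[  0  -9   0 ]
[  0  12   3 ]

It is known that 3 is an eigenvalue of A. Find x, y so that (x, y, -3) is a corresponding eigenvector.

-3, 0

We need (A - 3I)v = 0.
A - 3I = [[-2, 2, 2], [0, -12, 0], [0, 12, 0]].
Row 1: (-2)·x + (2)·y + (2)·-3 = 0
Row 2: (0)·x + (-12)·y + (0)·-3 = 0
Row 3: (0)·x + (12)·y + (0)·-3 = 0
Solving gives x = -3, y = 0.
Check: A·(-3, 0, -3) = (-9, 0, -9) = 3·(-3, 0, -3).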